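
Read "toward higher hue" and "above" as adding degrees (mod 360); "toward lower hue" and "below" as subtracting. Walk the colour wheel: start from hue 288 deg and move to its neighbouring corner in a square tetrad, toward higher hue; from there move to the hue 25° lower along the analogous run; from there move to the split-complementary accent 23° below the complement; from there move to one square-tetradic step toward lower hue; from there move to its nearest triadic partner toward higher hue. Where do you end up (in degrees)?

180°

square ↑ +90°: 288 + 90 = 378 → 378 − 360 = 18°
analog 25° ↓ −25°: 18 − 25 = -7 → -7 + 360 = 353°
split-comp 23° ↓ +157°: 353 + 157 = 510 → 510 − 360 = 150°
square ↓ −90°: 150 − 90 = 60°
triadic ↑ +120°: 60 + 120 = 180°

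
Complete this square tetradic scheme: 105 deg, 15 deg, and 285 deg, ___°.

A square tetradic scheme places four hues every 90°.
The full set through 15° is {15°, 105°, 195°, 285°}.
Given {15°, 105°, 285°}, the missing hue is 195°.

195°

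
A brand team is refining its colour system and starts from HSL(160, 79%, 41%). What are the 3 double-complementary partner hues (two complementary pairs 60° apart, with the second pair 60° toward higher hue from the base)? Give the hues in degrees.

220°, 340°, 40°

A rectangular tetradic uses two complementary pairs 60° apart: offsets 0°, 60°, 180°, 240°.
160 + 60 = 220°
160 + 180 = 340°
160 + 240 = 400 → 400 − 360 = 40°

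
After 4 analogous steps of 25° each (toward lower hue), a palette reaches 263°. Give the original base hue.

4 steps of 25° (toward lower hue) give a net shift of −100°.
Start = end − shift: 263 + 100 = 363 → 363 − 360 = 3°

3°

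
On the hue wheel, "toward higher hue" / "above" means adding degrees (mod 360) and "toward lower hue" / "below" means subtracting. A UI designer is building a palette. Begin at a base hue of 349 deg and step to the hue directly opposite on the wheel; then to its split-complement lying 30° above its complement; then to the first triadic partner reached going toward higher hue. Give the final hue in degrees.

139°

complement +180°: 349 + 180 = 529 → 529 − 360 = 169°
split-comp 30° ↑ +210°: 169 + 210 = 379 → 379 − 360 = 19°
triadic ↑ +120°: 19 + 120 = 139°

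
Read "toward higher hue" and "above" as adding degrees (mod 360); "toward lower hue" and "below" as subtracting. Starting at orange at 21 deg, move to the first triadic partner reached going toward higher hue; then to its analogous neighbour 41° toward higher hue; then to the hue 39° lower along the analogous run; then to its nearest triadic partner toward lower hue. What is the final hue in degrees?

triadic ↑ +120°: 21 + 120 = 141°
analog 41° ↑ +41°: 141 + 41 = 182°
analog 39° ↓ −39°: 182 − 39 = 143°
triadic ↓ −120°: 143 − 120 = 23°

23°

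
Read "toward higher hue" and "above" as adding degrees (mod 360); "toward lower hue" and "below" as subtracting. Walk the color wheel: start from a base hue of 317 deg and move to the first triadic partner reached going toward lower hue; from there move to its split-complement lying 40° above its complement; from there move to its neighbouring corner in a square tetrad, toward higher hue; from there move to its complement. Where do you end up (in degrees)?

327°

−120° (triadic ↓): 317 − 120 = 197°
+220° (split-comp 40° ↑): 197 + 220 = 417 → 417 − 360 = 57°
+90° (square ↑): 57 + 90 = 147°
+180° (complement): 147 + 180 = 327°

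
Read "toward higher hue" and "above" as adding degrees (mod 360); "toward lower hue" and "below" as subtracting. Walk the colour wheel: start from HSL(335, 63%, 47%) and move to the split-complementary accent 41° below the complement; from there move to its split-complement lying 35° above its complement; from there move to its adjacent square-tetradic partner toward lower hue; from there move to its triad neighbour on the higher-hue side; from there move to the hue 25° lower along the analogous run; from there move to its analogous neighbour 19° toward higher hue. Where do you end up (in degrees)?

335 + 139 = 474 → 474 − 360 = 114°   (split-comp 41° ↓)
114 + 215 = 329°   (split-comp 35° ↑)
329 − 90 = 239°   (square ↓)
239 + 120 = 359°   (triadic ↑)
359 − 25 = 334°   (analog 25° ↓)
334 + 19 = 353°   (analog 19° ↑)

353°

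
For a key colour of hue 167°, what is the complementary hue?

The complement sits 180° across the wheel.
167 + 180 = 347°

347°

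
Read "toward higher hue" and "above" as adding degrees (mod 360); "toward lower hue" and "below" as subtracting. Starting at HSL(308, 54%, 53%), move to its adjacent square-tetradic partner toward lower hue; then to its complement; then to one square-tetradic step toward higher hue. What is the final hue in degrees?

308 − 90 = 218°   (square ↓)
218 + 180 = 398 → 398 − 360 = 38°   (complement)
38 + 90 = 128°   (square ↑)

128°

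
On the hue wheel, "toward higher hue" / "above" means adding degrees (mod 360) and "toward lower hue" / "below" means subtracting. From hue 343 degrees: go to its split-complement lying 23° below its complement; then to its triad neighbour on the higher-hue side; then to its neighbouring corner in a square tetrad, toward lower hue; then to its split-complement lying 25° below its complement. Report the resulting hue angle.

343 + 157 = 500 → 500 − 360 = 140°   (split-comp 23° ↓)
140 + 120 = 260°   (triadic ↑)
260 − 90 = 170°   (square ↓)
170 + 155 = 325°   (split-comp 25° ↓)

325°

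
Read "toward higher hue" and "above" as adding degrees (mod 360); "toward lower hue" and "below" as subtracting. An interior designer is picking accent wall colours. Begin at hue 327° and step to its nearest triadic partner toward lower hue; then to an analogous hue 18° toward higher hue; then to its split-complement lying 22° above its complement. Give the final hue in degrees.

−120° (triadic ↓): 327 − 120 = 207°
+18° (analog 18° ↑): 207 + 18 = 225°
+202° (split-comp 22° ↑): 225 + 202 = 427 → 427 − 360 = 67°

67°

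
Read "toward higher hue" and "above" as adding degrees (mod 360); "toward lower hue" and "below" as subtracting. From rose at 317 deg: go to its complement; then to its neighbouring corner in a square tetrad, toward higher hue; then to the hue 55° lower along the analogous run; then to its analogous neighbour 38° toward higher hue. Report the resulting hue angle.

+180° (complement): 317 + 180 = 497 → 497 − 360 = 137°
+90° (square ↑): 137 + 90 = 227°
−55° (analog 55° ↓): 227 − 55 = 172°
+38° (analog 38° ↑): 172 + 38 = 210°

210°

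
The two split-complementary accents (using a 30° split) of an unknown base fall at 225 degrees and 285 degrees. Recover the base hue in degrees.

The accents sit 30° either side of the complement, so the complement is their short-arc midpoint on the wheel.
Short-arc midpoint of 225° and 285°: 255°.
Base is 180° from the complement: 255 − 180 = 75°

75°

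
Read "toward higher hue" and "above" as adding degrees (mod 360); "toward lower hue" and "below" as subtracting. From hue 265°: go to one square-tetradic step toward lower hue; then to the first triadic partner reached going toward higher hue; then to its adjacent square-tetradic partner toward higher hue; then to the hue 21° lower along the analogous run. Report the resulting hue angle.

265 − 90 = 175°   (square ↓)
175 + 120 = 295°   (triadic ↑)
295 + 90 = 385 → 385 − 360 = 25°   (square ↑)
25 − 21 = 4°   (analog 21° ↓)

4°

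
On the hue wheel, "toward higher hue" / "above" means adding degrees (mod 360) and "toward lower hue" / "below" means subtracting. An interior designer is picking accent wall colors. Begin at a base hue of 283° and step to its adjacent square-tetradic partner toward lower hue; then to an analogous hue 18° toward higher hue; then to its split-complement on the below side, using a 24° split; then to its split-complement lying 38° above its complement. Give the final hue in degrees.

225°

−90° (square ↓): 283 − 90 = 193°
+18° (analog 18° ↑): 193 + 18 = 211°
+156° (split-comp 24° ↓): 211 + 156 = 367 → 367 − 360 = 7°
+218° (split-comp 38° ↑): 7 + 218 = 225°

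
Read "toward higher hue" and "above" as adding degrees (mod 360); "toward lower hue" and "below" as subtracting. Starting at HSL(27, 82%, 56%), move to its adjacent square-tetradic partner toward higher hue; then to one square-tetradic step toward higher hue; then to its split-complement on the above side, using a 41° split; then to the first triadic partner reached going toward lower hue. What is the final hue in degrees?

27 + 90 = 117°   (square ↑)
117 + 90 = 207°   (square ↑)
207 + 221 = 428 → 428 − 360 = 68°   (split-comp 41° ↑)
68 − 120 = -52 → -52 + 360 = 308°   (triadic ↓)

308°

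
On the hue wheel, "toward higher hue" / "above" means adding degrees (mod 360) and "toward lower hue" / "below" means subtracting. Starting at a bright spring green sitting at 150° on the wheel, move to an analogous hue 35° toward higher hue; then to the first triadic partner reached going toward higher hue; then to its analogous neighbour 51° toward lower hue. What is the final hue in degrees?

254°

analog 35° ↑ +35°: 150 + 35 = 185°
triadic ↑ +120°: 185 + 120 = 305°
analog 51° ↓ −51°: 305 − 51 = 254°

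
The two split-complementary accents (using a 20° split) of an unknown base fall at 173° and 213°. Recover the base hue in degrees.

13°

The accents sit 20° either side of the complement, so the complement is their short-arc midpoint on the wheel.
Short-arc midpoint of 173° and 213°: 193°.
Base is 180° from the complement: 193 − 180 = 13°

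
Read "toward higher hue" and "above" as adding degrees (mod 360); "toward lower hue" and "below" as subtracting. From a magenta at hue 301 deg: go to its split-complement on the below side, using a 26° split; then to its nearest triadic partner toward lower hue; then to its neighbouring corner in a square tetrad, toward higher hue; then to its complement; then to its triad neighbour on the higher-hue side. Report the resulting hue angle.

+154° (split-comp 26° ↓): 301 + 154 = 455 → 455 − 360 = 95°
−120° (triadic ↓): 95 − 120 = -25 → -25 + 360 = 335°
+90° (square ↑): 335 + 90 = 425 → 425 − 360 = 65°
+180° (complement): 65 + 180 = 245°
+120° (triadic ↑): 245 + 120 = 365 → 365 − 360 = 5°

5°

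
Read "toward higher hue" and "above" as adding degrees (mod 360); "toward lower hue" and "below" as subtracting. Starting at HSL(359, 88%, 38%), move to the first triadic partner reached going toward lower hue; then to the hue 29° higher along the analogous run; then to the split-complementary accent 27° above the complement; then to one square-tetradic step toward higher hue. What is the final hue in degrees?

359 − 120 = 239°   (triadic ↓)
239 + 29 = 268°   (analog 29° ↑)
268 + 207 = 475 → 475 − 360 = 115°   (split-comp 27° ↑)
115 + 90 = 205°   (square ↑)

205°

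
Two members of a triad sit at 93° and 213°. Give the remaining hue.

333°

A triad spaces three hues 120° apart.
The full set is {93°, 213°, 333°}.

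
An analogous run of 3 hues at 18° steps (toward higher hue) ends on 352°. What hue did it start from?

2 steps of 18° (toward higher hue) give a net shift of +36°.
Start = end − shift: 352 − 36 = 316°

316°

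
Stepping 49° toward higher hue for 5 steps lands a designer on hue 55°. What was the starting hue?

170°

5 steps of 49° (toward higher hue) give a net shift of +245°.
Start = end − shift: 55 − 245 = -190 → -190 + 360 = 170°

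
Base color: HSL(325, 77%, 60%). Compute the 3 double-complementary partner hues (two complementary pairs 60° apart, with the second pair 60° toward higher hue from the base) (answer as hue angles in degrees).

A rectangular tetradic uses two complementary pairs 60° apart: offsets 0°, 60°, 180°, 240°.
325 + 60 = 385 → 385 − 360 = 25°
325 + 180 = 505 → 505 − 360 = 145°
325 + 240 = 565 → 565 − 360 = 205°

25°, 145° and 205°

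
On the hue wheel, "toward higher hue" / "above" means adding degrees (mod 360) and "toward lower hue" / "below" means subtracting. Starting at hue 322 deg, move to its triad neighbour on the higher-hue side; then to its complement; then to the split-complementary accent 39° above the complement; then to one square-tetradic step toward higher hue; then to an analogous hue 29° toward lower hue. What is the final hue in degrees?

182°

+120° (triadic ↑): 322 + 120 = 442 → 442 − 360 = 82°
+180° (complement): 82 + 180 = 262°
+219° (split-comp 39° ↑): 262 + 219 = 481 → 481 − 360 = 121°
+90° (square ↑): 121 + 90 = 211°
−29° (analog 29° ↓): 211 − 29 = 182°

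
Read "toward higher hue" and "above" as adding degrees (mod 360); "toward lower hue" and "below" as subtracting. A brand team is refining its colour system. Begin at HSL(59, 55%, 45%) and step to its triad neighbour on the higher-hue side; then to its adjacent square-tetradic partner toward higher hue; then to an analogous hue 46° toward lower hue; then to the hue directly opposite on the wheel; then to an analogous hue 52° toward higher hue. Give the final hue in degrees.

triadic ↑ +120°: 59 + 120 = 179°
square ↑ +90°: 179 + 90 = 269°
analog 46° ↓ −46°: 269 − 46 = 223°
complement +180°: 223 + 180 = 403 → 403 − 360 = 43°
analog 52° ↑ +52°: 43 + 52 = 95°

95°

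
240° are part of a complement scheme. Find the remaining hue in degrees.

The complement sits 180° across the wheel.
The full set through 240° is {60°, 240°}.
Given {240°}, the missing hue is 60°.

60°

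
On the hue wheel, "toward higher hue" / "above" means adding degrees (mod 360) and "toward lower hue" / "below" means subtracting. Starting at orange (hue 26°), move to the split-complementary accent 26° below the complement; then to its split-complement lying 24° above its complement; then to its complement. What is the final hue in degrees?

+154° (split-comp 26° ↓): 26 + 154 = 180°
+204° (split-comp 24° ↑): 180 + 204 = 384 → 384 − 360 = 24°
+180° (complement): 24 + 180 = 204°

204°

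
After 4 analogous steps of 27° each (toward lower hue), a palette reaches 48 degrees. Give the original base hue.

4 steps of 27° (toward lower hue) give a net shift of −108°.
Start = end − shift: 48 + 108 = 156°

156°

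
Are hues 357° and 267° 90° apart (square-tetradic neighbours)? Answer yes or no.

yes

Angular distance: |357 − 267| = 90 = 90°.
90° apart (square-tetradic neighbours) requires 90°.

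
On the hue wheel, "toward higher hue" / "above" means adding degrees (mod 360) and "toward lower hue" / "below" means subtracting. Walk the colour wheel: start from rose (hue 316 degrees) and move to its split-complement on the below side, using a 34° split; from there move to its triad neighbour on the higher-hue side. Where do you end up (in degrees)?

316 + 146 = 462 → 462 − 360 = 102°   (split-comp 34° ↓)
102 + 120 = 222°   (triadic ↑)

222°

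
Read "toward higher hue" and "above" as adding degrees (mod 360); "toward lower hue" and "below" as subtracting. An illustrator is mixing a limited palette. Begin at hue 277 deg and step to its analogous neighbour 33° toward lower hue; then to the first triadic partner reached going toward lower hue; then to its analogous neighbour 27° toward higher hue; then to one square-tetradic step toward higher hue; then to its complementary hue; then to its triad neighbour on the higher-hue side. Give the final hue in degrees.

analog 33° ↓ −33°: 277 − 33 = 244°
triadic ↓ −120°: 244 − 120 = 124°
analog 27° ↑ +27°: 124 + 27 = 151°
square ↑ +90°: 151 + 90 = 241°
complement +180°: 241 + 180 = 421 → 421 − 360 = 61°
triadic ↑ +120°: 61 + 120 = 181°

181°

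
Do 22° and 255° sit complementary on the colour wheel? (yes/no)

Angular distance: |22 − 255| = 233; shorter arc = 360 − 233 = 127°.
Complementary requires 180°.

no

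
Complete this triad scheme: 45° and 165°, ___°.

A triad places three hues 120° apart.
The full set through 45° is {45°, 165°, 285°}.
Given {45°, 165°}, the missing hue is 285°.

285°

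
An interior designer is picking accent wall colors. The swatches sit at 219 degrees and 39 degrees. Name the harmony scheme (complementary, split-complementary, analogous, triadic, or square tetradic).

Sort the hues: 39°, 219°.
Successive gaps around the wheel: 180°, 180°.
Two hues 180° apart are complementary.

complementary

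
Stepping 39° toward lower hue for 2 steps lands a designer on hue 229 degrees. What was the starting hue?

307°

2 steps of 39° (toward lower hue) give a net shift of −78°.
Start = end − shift: 229 + 78 = 307°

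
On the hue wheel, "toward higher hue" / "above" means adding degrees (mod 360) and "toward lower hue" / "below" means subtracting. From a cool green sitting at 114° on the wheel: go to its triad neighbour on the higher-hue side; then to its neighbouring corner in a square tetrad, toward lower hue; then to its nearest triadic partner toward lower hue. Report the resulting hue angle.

triadic ↑ +120°: 114 + 120 = 234°
square ↓ −90°: 234 − 90 = 144°
triadic ↓ −120°: 144 − 120 = 24°

24°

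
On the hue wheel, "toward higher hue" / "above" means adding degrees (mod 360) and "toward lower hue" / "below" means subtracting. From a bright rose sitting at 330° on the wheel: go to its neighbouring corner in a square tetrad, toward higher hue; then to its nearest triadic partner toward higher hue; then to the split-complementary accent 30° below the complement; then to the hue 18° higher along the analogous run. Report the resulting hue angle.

+90° (square ↑): 330 + 90 = 420 → 420 − 360 = 60°
+120° (triadic ↑): 60 + 120 = 180°
+150° (split-comp 30° ↓): 180 + 150 = 330°
+18° (analog 18° ↑): 330 + 18 = 348°

348°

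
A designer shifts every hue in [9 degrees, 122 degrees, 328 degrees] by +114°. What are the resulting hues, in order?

9 + 114 = 123°
122 + 114 = 236°
328 + 114 = 442 → 442 − 360 = 82°

123°, 236°, 82°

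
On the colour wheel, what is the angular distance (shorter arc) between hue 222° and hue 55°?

167°

|222 − 55| = 167.
167 ≤ 180, so the shorter arc is 167°.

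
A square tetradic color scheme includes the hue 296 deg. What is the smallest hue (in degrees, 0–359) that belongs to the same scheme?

26°

A square tetradic scheme places four hues every 90°.
The full set through 296° is {26°, 116°, 206°, 296°}.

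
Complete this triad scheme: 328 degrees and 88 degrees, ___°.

A triad places three hues 120° apart.
The full set through 88° is {88°, 208°, 328°}.
Given {88°, 328°}, the missing hue is 208°.

208°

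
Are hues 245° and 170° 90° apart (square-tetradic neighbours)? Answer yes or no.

Angular distance: |245 − 170| = 75 = 75°.
90° apart (square-tetradic neighbours) requires 90°.

no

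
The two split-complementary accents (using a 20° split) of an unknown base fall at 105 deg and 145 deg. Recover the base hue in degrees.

305°

The accents sit 20° either side of the complement, so the complement is their short-arc midpoint on the wheel.
Short-arc midpoint of 105° and 145°: 125°.
Base is 180° from the complement: 125 − 180 = -55 → -55 + 360 = 305°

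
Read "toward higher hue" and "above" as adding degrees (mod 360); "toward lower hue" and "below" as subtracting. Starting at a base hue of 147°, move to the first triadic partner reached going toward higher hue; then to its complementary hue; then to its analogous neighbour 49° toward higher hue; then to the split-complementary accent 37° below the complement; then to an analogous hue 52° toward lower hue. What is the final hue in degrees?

+120° (triadic ↑): 147 + 120 = 267°
+180° (complement): 267 + 180 = 447 → 447 − 360 = 87°
+49° (analog 49° ↑): 87 + 49 = 136°
+143° (split-comp 37° ↓): 136 + 143 = 279°
−52° (analog 52° ↓): 279 − 52 = 227°

227°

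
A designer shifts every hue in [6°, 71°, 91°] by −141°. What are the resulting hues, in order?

225°, 290°, 310°

6 − 141 = -135 → -135 + 360 = 225°
71 − 141 = -70 → -70 + 360 = 290°
91 − 141 = -50 → -50 + 360 = 310°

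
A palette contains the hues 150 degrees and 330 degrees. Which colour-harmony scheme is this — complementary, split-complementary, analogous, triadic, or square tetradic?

complementary

Sort the hues: 150°, 330°.
Successive gaps around the wheel: 180°, 180°.
Two hues 180° apart are complementary.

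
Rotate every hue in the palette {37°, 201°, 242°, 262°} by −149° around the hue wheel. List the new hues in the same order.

248°, 52°, 93°, 113°

37 − 149 = -112 → -112 + 360 = 248°
201 − 149 = 52°
242 − 149 = 93°
262 − 149 = 113°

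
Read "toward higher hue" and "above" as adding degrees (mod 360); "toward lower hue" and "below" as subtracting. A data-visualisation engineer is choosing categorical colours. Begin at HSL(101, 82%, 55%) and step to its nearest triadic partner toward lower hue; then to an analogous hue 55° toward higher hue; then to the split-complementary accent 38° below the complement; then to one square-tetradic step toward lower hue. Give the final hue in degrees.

88°

−120° (triadic ↓): 101 − 120 = -19 → -19 + 360 = 341°
+55° (analog 55° ↑): 341 + 55 = 396 → 396 − 360 = 36°
+142° (split-comp 38° ↓): 36 + 142 = 178°
−90° (square ↓): 178 − 90 = 88°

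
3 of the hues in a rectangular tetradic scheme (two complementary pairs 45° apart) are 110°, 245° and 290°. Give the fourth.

65°

A rectangular tetradic uses two complementary pairs 45° apart: offsets 0°, 45°, 180°, 225°.
Among {110°, 245°, 290°}, 110° and 290° are a 180° pair.
The remaining hue 245° needs its own complement: 245 + 180 = 425 → 425 − 360 = 65°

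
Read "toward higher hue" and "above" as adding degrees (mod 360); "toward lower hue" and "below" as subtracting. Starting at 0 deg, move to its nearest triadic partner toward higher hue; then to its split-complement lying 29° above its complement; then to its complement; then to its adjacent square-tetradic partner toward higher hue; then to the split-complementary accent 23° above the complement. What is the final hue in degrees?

+120° (triadic ↑): 0 + 120 = 120°
+209° (split-comp 29° ↑): 120 + 209 = 329°
+180° (complement): 329 + 180 = 509 → 509 − 360 = 149°
+90° (square ↑): 149 + 90 = 239°
+203° (split-comp 23° ↑): 239 + 203 = 442 → 442 − 360 = 82°

82°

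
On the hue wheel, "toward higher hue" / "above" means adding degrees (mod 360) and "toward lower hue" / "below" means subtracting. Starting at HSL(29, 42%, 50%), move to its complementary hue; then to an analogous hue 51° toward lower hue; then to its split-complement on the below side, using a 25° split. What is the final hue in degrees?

313°

29 + 180 = 209°   (complement)
209 − 51 = 158°   (analog 51° ↓)
158 + 155 = 313°   (split-comp 25° ↓)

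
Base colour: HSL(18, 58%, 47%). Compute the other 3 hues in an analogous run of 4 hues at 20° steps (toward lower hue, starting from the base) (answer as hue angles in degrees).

358°, 338°, and 318°

Analogous hues sit every 20° along the wheel.
18 − 20 = -2 → -2 + 360 = 358°
18 − 40 = -22 → -22 + 360 = 338°
18 − 60 = -42 → -42 + 360 = 318°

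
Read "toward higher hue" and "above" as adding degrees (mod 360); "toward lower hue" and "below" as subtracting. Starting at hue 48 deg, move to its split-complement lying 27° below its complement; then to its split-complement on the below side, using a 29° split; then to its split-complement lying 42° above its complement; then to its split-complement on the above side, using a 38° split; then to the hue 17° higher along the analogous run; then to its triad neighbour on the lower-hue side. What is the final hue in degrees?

+153° (split-comp 27° ↓): 48 + 153 = 201°
+151° (split-comp 29° ↓): 201 + 151 = 352°
+222° (split-comp 42° ↑): 352 + 222 = 574 → 574 − 360 = 214°
+218° (split-comp 38° ↑): 214 + 218 = 432 → 432 − 360 = 72°
+17° (analog 17° ↑): 72 + 17 = 89°
−120° (triadic ↓): 89 − 120 = -31 → -31 + 360 = 329°

329°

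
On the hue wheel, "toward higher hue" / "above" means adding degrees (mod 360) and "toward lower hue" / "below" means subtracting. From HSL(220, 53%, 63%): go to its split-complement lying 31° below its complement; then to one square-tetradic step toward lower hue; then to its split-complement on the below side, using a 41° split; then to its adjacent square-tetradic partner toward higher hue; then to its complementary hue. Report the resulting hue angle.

split-comp 31° ↓ +149°: 220 + 149 = 369 → 369 − 360 = 9°
square ↓ −90°: 9 − 90 = -81 → -81 + 360 = 279°
split-comp 41° ↓ +139°: 279 + 139 = 418 → 418 − 360 = 58°
square ↑ +90°: 58 + 90 = 148°
complement +180°: 148 + 180 = 328°

328°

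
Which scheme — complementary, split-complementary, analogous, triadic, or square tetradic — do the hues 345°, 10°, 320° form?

Sort the hues: 10°, 320°, 345°.
Successive gaps around the wheel: 310°, 25°, 25°.
A run of hues at equal small steps (25°) with one large closing gap is an analogous group.

analogous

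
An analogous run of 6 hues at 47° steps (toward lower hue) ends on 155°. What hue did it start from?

5 steps of 47° (toward lower hue) give a net shift of −235°.
Start = end − shift: 155 + 235 = 390 → 390 − 360 = 30°

30°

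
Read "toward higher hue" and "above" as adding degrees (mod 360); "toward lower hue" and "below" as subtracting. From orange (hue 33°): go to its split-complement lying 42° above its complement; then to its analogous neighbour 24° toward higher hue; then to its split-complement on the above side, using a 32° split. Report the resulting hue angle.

split-comp 42° ↑ +222°: 33 + 222 = 255°
analog 24° ↑ +24°: 255 + 24 = 279°
split-comp 32° ↑ +212°: 279 + 212 = 491 → 491 − 360 = 131°

131°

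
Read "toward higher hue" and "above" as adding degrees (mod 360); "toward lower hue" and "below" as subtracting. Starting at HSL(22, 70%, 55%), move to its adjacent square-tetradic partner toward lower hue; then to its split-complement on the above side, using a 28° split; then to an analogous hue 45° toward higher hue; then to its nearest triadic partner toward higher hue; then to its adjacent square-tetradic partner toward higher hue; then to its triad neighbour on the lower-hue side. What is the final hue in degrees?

275°

22 − 90 = -68 → -68 + 360 = 292°   (square ↓)
292 + 208 = 500 → 500 − 360 = 140°   (split-comp 28° ↑)
140 + 45 = 185°   (analog 45° ↑)
185 + 120 = 305°   (triadic ↑)
305 + 90 = 395 → 395 − 360 = 35°   (square ↑)
35 − 120 = -85 → -85 + 360 = 275°   (triadic ↓)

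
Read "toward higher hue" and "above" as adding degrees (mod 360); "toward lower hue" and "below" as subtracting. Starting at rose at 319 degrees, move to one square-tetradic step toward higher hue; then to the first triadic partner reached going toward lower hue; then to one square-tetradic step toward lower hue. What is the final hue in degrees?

199°

square ↑ +90°: 319 + 90 = 409 → 409 − 360 = 49°
triadic ↓ −120°: 49 − 120 = -71 → -71 + 360 = 289°
square ↓ −90°: 289 − 90 = 199°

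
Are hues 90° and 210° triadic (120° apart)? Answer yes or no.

Angular distance: |90 − 210| = 120 = 120°.
Triadic (120° apart) requires 120°.

yes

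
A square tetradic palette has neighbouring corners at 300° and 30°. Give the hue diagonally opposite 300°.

A square tetradic scheme places four hues 90° apart; opposite corners are 180° apart.
300 + 180 = 480 → 480 − 360 = 120°

120°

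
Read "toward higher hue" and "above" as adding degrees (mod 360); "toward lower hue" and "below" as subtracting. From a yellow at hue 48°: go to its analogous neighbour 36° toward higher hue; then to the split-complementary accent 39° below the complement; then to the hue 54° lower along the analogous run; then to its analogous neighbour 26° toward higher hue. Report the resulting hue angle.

197°

48 + 36 = 84°   (analog 36° ↑)
84 + 141 = 225°   (split-comp 39° ↓)
225 − 54 = 171°   (analog 54° ↓)
171 + 26 = 197°   (analog 26° ↑)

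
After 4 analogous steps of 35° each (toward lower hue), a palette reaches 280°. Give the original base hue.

60°

4 steps of 35° (toward lower hue) give a net shift of −140°.
Start = end − shift: 280 + 140 = 420 → 420 − 360 = 60°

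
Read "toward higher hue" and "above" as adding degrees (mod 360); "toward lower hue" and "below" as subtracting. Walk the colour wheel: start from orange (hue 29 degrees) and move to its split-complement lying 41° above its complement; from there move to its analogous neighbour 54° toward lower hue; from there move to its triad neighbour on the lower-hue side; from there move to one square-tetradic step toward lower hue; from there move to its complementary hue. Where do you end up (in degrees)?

split-comp 41° ↑ +221°: 29 + 221 = 250°
analog 54° ↓ −54°: 250 − 54 = 196°
triadic ↓ −120°: 196 − 120 = 76°
square ↓ −90°: 76 − 90 = -14 → -14 + 360 = 346°
complement +180°: 346 + 180 = 526 → 526 − 360 = 166°

166°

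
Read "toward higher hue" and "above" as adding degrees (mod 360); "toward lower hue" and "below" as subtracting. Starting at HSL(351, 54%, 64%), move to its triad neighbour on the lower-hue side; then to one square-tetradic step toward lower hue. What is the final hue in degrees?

141°

triadic ↓ −120°: 351 − 120 = 231°
square ↓ −90°: 231 − 90 = 141°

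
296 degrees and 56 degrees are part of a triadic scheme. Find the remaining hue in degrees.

176°

A triad places three hues 120° apart.
The full set through 56° is {56°, 176°, 296°}.
Given {56°, 296°}, the missing hue is 176°.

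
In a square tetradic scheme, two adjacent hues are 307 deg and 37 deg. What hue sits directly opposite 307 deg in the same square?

127°

A square tetradic scheme places four hues 90° apart; opposite corners are 180° apart.
307 + 180 = 487 → 487 − 360 = 127°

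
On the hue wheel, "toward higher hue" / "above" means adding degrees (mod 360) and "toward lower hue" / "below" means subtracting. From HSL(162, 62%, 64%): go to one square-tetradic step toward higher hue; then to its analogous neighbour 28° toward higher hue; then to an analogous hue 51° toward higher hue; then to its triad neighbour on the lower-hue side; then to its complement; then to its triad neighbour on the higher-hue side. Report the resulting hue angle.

+90° (square ↑): 162 + 90 = 252°
+28° (analog 28° ↑): 252 + 28 = 280°
+51° (analog 51° ↑): 280 + 51 = 331°
−120° (triadic ↓): 331 − 120 = 211°
+180° (complement): 211 + 180 = 391 → 391 − 360 = 31°
+120° (triadic ↑): 31 + 120 = 151°

151°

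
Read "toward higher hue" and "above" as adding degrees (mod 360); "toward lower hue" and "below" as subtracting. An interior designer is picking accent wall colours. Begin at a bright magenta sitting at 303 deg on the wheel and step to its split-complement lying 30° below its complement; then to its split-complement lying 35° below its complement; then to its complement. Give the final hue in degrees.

58°

split-comp 30° ↓ +150°: 303 + 150 = 453 → 453 − 360 = 93°
split-comp 35° ↓ +145°: 93 + 145 = 238°
complement +180°: 238 + 180 = 418 → 418 − 360 = 58°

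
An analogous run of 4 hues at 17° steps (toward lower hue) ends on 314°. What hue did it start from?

5°

3 steps of 17° (toward lower hue) give a net shift of −51°.
Start = end − shift: 314 + 51 = 365 → 365 − 360 = 5°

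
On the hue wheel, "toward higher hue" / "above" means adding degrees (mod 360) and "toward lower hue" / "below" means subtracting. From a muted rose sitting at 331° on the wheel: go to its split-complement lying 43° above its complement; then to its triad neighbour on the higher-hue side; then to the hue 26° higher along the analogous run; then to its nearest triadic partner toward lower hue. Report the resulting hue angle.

220°

+223° (split-comp 43° ↑): 331 + 223 = 554 → 554 − 360 = 194°
+120° (triadic ↑): 194 + 120 = 314°
+26° (analog 26° ↑): 314 + 26 = 340°
−120° (triadic ↓): 340 − 120 = 220°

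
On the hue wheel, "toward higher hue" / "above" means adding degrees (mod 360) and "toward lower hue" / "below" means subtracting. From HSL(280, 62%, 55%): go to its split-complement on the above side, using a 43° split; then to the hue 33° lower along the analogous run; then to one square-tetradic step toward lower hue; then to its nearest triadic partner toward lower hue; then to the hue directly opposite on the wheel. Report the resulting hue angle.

280 + 223 = 503 → 503 − 360 = 143°   (split-comp 43° ↑)
143 − 33 = 110°   (analog 33° ↓)
110 − 90 = 20°   (square ↓)
20 − 120 = -100 → -100 + 360 = 260°   (triadic ↓)
260 + 180 = 440 → 440 − 360 = 80°   (complement)

80°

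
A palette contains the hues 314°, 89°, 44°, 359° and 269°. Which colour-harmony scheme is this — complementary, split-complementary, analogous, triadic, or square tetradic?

analogous

Sort the hues: 44°, 89°, 269°, 314°, 359°.
Successive gaps around the wheel: 45°, 180°, 45°, 45°, 45°.
A run of hues at equal small steps (45°) with one large closing gap is an analogous group.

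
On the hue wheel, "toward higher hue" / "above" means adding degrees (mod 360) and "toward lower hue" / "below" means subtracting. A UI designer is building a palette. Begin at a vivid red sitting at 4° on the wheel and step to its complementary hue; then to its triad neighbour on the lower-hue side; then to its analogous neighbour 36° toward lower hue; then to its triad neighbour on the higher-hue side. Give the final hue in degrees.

4 + 180 = 184°   (complement)
184 − 120 = 64°   (triadic ↓)
64 − 36 = 28°   (analog 36° ↓)
28 + 120 = 148°   (triadic ↑)

148°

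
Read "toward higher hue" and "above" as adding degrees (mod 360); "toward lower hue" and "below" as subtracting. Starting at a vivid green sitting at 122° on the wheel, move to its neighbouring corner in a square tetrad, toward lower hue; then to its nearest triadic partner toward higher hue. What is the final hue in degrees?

152°

−90° (square ↓): 122 − 90 = 32°
+120° (triadic ↑): 32 + 120 = 152°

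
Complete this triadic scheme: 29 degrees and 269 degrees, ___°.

A triad places three hues 120° apart.
The full set through 29° is {29°, 149°, 269°}.
Given {29°, 269°}, the missing hue is 149°.

149°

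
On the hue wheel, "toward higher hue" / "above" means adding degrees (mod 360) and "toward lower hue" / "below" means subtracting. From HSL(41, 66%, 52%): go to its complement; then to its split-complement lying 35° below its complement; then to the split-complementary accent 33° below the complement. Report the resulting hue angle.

complement +180°: 41 + 180 = 221°
split-comp 35° ↓ +145°: 221 + 145 = 366 → 366 − 360 = 6°
split-comp 33° ↓ +147°: 6 + 147 = 153°

153°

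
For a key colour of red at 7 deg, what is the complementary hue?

187°

The complement sits 180° across the wheel.
7 + 180 = 187°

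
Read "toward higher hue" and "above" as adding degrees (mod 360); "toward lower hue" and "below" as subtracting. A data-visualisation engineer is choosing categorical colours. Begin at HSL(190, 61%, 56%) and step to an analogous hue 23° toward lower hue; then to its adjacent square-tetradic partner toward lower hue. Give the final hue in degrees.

77°

190 − 23 = 167°   (analog 23° ↓)
167 − 90 = 77°   (square ↓)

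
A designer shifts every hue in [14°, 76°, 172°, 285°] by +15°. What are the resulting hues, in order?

29°, 91°, 187°, 300°

14 + 15 = 29°
76 + 15 = 91°
172 + 15 = 187°
285 + 15 = 300°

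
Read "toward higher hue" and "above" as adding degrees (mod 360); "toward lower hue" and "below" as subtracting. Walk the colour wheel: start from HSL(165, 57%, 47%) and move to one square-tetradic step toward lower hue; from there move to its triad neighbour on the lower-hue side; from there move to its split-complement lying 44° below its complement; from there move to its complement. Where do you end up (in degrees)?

square ↓ −90°: 165 − 90 = 75°
triadic ↓ −120°: 75 − 120 = -45 → -45 + 360 = 315°
split-comp 44° ↓ +136°: 315 + 136 = 451 → 451 − 360 = 91°
complement +180°: 91 + 180 = 271°

271°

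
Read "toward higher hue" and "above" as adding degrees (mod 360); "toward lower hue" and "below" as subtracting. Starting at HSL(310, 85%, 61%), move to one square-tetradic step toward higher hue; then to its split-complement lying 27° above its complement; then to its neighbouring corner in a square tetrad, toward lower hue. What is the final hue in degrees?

157°

310 + 90 = 400 → 400 − 360 = 40°   (square ↑)
40 + 207 = 247°   (split-comp 27° ↑)
247 − 90 = 157°   (square ↓)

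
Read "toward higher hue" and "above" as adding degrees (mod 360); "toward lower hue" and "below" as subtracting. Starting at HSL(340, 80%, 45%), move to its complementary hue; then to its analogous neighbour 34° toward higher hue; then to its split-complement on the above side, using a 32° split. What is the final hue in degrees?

complement +180°: 340 + 180 = 520 → 520 − 360 = 160°
analog 34° ↑ +34°: 160 + 34 = 194°
split-comp 32° ↑ +212°: 194 + 212 = 406 → 406 − 360 = 46°

46°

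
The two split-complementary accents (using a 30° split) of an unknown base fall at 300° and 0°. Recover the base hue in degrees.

150°

The accents sit 30° either side of the complement, so the complement is their short-arc midpoint on the wheel.
Short-arc midpoint of 300° and 0°: 330°.
Base is 180° from the complement: 330 − 180 = 150°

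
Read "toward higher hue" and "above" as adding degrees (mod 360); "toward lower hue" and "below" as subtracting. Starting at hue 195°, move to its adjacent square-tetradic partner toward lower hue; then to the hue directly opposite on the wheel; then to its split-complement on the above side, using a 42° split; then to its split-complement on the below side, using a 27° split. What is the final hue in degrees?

square ↓ −90°: 195 − 90 = 105°
complement +180°: 105 + 180 = 285°
split-comp 42° ↑ +222°: 285 + 222 = 507 → 507 − 360 = 147°
split-comp 27° ↓ +153°: 147 + 153 = 300°

300°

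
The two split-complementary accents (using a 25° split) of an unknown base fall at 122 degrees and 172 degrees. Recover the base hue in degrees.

327°

The accents sit 25° either side of the complement, so the complement is their short-arc midpoint on the wheel.
Short-arc midpoint of 122° and 172°: 147°.
Base is 180° from the complement: 147 − 180 = -33 → -33 + 360 = 327°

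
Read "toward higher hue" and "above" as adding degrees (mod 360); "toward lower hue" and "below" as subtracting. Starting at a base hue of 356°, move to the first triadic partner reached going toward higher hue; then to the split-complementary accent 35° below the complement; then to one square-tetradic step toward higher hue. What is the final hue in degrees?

351°

triadic ↑ +120°: 356 + 120 = 476 → 476 − 360 = 116°
split-comp 35° ↓ +145°: 116 + 145 = 261°
square ↑ +90°: 261 + 90 = 351°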